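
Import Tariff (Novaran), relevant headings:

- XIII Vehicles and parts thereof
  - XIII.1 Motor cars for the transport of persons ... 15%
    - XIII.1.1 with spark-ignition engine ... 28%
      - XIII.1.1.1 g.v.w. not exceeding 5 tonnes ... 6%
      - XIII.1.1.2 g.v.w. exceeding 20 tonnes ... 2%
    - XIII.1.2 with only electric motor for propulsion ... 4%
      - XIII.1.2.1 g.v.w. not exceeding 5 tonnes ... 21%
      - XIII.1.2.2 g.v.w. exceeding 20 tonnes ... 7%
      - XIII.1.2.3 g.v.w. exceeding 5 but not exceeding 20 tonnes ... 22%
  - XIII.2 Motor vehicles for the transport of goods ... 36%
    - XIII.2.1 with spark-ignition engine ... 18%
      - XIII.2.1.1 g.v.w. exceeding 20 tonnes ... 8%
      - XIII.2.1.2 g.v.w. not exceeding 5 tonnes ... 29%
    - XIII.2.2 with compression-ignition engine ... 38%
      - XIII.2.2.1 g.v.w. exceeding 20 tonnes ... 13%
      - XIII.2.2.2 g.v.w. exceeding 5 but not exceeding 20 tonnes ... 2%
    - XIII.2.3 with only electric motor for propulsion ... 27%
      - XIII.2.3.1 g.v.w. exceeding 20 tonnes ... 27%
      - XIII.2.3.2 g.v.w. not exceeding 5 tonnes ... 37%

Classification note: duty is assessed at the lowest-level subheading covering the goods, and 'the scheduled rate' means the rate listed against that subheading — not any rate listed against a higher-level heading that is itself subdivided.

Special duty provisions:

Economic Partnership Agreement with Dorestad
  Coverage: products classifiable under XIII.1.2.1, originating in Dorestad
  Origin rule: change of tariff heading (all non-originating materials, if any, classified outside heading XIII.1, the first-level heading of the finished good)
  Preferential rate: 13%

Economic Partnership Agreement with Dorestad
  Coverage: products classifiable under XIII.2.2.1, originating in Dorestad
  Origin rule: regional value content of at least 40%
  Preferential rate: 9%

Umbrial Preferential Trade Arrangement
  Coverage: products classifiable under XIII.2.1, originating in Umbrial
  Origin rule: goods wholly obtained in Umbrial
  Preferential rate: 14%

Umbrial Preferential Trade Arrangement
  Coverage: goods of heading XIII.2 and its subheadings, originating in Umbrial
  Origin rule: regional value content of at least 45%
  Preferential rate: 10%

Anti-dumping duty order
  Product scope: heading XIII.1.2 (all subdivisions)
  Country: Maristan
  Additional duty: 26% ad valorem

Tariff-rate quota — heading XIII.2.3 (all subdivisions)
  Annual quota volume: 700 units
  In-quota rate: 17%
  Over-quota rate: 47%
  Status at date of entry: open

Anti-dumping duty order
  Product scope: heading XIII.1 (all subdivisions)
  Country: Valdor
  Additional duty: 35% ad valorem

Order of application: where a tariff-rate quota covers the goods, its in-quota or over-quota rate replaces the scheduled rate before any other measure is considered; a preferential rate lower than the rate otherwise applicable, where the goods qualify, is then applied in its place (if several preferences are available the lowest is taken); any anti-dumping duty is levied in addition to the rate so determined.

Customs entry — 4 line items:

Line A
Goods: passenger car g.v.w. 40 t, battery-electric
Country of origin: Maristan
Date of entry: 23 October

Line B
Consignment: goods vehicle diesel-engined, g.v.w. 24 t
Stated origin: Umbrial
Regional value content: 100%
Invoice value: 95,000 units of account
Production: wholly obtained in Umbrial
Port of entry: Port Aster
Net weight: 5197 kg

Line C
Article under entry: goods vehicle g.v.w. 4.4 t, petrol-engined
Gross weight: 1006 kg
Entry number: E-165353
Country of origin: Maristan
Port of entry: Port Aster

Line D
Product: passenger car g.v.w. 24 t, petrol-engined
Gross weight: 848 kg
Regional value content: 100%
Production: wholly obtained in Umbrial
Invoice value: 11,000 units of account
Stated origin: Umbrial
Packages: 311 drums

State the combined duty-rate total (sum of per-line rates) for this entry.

Line A: passenger car → XIII.1; battery-electric → XIII.1.2; g.v.w. 40 t → XIII.1.2.2. Scheduled 7%. anti-dumping (Maristan, XIII.1.2): +26%; total 7% + 26% = 33%. → 33%.
Line B: goods vehicle → XIII.2; diesel-engined → XIII.2.2; g.v.w. 24 t → XIII.2.2.1. Scheduled 13%. Umbrial agreement on XIII.2.1: XIII.2.2.1 not covered; Umbrial agreement on XIII.2: RVC ≥ 45% → 10% available; preferential 10%. → 10%.
Line C: goods vehicle → XIII.2; petrol-engined → XIII.2.1; g.v.w. 4.4 t → XIII.2.1.2. Scheduled 29%. No special measure applies. → 29%.
Line D: passenger car → XIII.1; petrol-engined → XIII.1.1; g.v.w. 24 t → XIII.1.1.2. Scheduled 2%. Umbrial agreement on XIII.2.1: XIII.1.1.2 not covered; Umbrial agreement on XIII.2: XIII.1.1.2 not covered. → 2%.
Sum: 33% + 10% + 29% + 2% = 74%.

74%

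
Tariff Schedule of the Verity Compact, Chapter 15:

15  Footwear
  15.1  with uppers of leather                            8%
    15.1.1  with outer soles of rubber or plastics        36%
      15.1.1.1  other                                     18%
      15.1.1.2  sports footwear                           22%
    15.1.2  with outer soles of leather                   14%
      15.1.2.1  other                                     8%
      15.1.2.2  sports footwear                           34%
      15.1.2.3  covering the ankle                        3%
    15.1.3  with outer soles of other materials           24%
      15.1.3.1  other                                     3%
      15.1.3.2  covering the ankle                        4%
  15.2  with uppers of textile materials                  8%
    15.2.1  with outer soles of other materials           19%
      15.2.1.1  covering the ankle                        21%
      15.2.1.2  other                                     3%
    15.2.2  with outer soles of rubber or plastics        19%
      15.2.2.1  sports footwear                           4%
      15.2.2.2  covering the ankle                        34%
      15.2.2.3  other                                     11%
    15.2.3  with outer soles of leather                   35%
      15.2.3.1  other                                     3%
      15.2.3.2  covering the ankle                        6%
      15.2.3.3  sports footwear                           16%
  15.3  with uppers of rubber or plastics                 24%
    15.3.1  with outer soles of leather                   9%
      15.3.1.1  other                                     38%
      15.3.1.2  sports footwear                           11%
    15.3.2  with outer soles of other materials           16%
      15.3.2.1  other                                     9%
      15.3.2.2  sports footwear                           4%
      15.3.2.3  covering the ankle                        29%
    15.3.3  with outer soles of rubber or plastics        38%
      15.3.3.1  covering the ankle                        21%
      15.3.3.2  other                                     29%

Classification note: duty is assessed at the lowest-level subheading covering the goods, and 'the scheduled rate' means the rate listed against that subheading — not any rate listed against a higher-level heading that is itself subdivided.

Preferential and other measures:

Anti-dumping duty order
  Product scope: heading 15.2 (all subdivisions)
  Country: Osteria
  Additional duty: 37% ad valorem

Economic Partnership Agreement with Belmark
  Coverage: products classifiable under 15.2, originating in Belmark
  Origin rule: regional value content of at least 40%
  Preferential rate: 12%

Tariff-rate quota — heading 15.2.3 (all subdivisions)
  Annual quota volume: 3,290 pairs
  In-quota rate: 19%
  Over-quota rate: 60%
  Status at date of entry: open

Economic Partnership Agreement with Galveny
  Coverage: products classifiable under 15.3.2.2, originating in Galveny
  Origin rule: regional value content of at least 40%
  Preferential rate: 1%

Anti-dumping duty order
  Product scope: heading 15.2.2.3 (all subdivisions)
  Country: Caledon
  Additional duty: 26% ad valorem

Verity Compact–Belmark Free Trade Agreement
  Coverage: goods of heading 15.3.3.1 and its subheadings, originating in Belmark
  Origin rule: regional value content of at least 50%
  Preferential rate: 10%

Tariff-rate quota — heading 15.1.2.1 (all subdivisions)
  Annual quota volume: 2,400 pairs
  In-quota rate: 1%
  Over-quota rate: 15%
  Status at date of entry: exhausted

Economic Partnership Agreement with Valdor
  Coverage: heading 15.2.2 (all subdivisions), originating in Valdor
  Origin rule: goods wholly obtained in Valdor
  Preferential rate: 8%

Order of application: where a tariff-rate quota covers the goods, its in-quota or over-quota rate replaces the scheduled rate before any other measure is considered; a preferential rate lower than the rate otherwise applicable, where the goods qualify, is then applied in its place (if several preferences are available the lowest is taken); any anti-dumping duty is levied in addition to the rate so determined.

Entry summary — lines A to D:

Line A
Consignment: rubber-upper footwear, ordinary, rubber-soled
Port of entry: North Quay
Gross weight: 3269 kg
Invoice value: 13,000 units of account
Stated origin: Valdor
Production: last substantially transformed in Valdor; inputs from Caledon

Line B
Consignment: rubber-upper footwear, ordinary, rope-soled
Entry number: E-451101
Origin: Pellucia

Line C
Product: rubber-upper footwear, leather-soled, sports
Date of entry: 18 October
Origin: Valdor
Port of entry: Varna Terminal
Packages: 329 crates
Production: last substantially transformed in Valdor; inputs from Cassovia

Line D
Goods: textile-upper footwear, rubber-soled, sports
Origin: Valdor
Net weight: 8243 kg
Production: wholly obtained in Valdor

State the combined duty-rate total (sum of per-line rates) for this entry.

Line A: rubber-upper → 15.3; rubber-soled → 15.3.3; ordinary → 15.3.3.2. Scheduled 29%. Valdor agreement on 15.2.2: 15.3.3.2 not covered. → 29%.
Line B: rubber-upper → 15.3; rope-soled → 15.3.2; ordinary → 15.3.2.1. Scheduled 9%. No special measure applies. → 9%.
Line C: rubber-upper → 15.3; leather-soled → 15.3.1; sports → 15.3.1.2. Scheduled 11%. Valdor agreement on 15.2.2: 15.3.1.2 not covered. → 11%.
Line D: textile-upper → 15.2; rubber-soled → 15.2.2; sports → 15.2.2.1. Scheduled 4%. Valdor agreement on 15.2.2: wholly obtained → 8% available; preference 8% not lower than 4% → no reduction. → 4%.
Sum: 29% + 9% + 11% + 4% = 53%.

53%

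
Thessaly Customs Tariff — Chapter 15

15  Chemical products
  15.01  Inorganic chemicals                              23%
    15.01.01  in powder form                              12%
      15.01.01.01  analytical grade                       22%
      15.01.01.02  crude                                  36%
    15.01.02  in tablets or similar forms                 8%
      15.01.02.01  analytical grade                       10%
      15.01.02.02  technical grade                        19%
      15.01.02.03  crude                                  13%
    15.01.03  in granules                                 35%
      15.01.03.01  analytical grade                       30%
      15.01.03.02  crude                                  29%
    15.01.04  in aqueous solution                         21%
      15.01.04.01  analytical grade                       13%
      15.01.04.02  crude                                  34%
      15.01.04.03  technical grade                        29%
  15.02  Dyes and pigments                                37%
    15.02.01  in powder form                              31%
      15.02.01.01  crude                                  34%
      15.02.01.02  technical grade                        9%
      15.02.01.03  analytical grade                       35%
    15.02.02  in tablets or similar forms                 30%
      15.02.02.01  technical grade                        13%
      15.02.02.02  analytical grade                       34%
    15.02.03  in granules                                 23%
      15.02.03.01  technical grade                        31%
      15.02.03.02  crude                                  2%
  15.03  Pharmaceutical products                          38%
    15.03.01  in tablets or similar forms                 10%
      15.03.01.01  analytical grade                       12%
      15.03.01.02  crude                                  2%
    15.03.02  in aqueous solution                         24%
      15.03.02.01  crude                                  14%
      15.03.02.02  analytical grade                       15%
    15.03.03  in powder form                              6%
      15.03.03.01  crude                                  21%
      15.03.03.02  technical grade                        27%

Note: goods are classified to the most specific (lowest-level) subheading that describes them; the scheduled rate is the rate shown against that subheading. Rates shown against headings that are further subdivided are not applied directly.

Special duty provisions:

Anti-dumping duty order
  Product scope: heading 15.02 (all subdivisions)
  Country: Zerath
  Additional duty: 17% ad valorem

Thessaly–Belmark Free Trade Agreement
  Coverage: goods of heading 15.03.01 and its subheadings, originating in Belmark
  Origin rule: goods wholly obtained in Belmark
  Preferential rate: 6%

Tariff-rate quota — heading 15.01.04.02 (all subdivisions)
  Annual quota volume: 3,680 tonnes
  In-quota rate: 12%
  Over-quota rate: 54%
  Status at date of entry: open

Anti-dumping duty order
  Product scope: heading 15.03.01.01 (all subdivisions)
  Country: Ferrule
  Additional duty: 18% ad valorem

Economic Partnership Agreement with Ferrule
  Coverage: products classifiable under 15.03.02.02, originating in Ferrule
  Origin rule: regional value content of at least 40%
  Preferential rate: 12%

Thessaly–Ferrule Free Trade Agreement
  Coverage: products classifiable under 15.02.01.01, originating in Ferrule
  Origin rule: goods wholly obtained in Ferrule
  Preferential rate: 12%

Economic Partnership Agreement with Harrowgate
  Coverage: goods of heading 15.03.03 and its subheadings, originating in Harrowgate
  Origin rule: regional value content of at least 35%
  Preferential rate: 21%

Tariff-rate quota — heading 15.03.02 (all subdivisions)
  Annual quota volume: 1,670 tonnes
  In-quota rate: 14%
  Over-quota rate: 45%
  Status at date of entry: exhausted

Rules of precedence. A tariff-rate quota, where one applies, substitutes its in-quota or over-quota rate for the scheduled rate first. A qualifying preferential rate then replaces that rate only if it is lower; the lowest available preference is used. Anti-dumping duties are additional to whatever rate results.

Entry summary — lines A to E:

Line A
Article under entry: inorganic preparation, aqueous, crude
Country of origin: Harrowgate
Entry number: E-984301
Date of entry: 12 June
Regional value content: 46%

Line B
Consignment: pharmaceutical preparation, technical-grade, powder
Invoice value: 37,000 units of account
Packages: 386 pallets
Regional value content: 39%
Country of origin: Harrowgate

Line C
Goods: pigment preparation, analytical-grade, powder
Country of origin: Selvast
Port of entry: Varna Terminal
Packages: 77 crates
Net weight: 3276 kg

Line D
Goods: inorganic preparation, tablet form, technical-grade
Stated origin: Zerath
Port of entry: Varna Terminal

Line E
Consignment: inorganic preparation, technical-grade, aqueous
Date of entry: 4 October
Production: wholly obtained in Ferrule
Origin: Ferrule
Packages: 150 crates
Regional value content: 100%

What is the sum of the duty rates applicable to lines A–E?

Line A: inorganic → 15.01; aqueous → 15.01.04; crude → 15.01.04.02. Scheduled 34%. quota on 15.01.04.02 open → in-quota 12%; Harrowgate agreement on 15.03.03: 15.01.04.02 not covered. → 12%.
Line B: pharmaceutical → 15.03; powder → 15.03.03; technical-grade → 15.03.03.02. Scheduled 27%. Harrowgate agreement on 15.03.03: RVC ≥ 35% → 21% available; preferential 21%. → 21%.
Line C: pigment → 15.02; powder → 15.02.01; analytical-grade → 15.02.01.03. Scheduled 35%. No special measure applies. → 35%.
Line D: inorganic → 15.01; tablet form → 15.01.02; technical-grade → 15.01.02.02. Scheduled 19%. No special measure applies. → 19%.
Line E: inorganic → 15.01; aqueous → 15.01.04; technical-grade → 15.01.04.03. Scheduled 29%. Ferrule agreement on 15.03.02.02: 15.01.04.03 not covered; Ferrule agreement on 15.02.01.01: 15.01.04.03 not covered. → 29%.
Sum: 12% + 21% + 35% + 19% + 29% = 116%.

116%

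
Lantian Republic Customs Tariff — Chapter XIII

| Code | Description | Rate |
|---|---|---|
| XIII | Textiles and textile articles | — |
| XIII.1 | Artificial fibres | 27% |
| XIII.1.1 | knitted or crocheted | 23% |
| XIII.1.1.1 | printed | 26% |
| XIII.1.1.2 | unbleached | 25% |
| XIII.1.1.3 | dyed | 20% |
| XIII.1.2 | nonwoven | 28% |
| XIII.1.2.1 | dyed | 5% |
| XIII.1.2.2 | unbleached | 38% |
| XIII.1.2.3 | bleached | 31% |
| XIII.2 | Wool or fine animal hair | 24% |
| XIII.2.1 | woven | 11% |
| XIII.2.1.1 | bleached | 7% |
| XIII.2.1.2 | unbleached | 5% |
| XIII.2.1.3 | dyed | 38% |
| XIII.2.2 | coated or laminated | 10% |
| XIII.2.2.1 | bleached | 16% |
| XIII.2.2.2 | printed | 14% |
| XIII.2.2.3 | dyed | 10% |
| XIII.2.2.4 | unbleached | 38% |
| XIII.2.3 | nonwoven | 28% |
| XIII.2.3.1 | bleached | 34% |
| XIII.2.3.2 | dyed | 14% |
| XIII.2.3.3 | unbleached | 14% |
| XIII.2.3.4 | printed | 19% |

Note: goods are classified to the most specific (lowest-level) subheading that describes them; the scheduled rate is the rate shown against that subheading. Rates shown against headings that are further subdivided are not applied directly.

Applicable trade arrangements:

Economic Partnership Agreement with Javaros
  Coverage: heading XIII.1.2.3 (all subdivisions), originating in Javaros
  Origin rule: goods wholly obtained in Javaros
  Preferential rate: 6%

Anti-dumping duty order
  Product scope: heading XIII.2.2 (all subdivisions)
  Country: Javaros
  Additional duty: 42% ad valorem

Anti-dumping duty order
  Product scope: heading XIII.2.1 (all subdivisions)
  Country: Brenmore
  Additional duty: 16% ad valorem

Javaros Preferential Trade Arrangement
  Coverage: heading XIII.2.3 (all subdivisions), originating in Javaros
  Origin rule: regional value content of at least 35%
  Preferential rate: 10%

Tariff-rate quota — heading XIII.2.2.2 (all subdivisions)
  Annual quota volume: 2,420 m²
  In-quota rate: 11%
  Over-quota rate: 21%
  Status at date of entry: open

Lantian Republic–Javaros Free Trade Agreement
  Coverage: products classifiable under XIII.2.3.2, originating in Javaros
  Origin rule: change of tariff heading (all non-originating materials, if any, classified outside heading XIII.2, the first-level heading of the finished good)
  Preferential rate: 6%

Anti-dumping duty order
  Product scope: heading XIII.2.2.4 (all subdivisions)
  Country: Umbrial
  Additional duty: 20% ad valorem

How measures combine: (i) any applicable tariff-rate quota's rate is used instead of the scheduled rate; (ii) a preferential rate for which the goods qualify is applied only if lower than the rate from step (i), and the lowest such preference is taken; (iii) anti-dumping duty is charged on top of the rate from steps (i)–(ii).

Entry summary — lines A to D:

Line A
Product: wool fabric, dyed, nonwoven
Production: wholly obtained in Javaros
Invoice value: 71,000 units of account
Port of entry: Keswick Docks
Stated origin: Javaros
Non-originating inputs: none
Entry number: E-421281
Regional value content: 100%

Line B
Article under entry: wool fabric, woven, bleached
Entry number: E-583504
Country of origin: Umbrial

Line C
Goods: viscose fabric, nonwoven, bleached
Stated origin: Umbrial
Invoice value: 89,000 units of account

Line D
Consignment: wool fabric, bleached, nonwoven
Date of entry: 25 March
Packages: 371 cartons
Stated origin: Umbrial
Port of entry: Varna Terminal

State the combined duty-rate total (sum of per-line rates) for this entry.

78%

Line A: wool → XIII.2; nonwoven → XIII.2.3; dyed → XIII.2.3.2. Scheduled 14%. Javaros agreement on XIII.1.2.3: XIII.2.3.2 not covered; Javaros agreement on XIII.2.3: RVC ≥ 35% → 10% available; Javaros agreement on XIII.2.3.2: CTH met → 6% available; preferential 6%. → 6%.
Line B: wool → XIII.2; woven → XIII.2.1; bleached → XIII.2.1.1. Scheduled 7%. No special measure applies. → 7%.
Line C: viscose → XIII.1; nonwoven → XIII.1.2; bleached → XIII.1.2.3. Scheduled 31%. No special measure applies. → 31%.
Line D: wool → XIII.2; nonwoven → XIII.2.3; bleached → XIII.2.3.1. Scheduled 34%. No special measure applies. → 34%.
Sum: 6% + 7% + 31% + 34% = 78%.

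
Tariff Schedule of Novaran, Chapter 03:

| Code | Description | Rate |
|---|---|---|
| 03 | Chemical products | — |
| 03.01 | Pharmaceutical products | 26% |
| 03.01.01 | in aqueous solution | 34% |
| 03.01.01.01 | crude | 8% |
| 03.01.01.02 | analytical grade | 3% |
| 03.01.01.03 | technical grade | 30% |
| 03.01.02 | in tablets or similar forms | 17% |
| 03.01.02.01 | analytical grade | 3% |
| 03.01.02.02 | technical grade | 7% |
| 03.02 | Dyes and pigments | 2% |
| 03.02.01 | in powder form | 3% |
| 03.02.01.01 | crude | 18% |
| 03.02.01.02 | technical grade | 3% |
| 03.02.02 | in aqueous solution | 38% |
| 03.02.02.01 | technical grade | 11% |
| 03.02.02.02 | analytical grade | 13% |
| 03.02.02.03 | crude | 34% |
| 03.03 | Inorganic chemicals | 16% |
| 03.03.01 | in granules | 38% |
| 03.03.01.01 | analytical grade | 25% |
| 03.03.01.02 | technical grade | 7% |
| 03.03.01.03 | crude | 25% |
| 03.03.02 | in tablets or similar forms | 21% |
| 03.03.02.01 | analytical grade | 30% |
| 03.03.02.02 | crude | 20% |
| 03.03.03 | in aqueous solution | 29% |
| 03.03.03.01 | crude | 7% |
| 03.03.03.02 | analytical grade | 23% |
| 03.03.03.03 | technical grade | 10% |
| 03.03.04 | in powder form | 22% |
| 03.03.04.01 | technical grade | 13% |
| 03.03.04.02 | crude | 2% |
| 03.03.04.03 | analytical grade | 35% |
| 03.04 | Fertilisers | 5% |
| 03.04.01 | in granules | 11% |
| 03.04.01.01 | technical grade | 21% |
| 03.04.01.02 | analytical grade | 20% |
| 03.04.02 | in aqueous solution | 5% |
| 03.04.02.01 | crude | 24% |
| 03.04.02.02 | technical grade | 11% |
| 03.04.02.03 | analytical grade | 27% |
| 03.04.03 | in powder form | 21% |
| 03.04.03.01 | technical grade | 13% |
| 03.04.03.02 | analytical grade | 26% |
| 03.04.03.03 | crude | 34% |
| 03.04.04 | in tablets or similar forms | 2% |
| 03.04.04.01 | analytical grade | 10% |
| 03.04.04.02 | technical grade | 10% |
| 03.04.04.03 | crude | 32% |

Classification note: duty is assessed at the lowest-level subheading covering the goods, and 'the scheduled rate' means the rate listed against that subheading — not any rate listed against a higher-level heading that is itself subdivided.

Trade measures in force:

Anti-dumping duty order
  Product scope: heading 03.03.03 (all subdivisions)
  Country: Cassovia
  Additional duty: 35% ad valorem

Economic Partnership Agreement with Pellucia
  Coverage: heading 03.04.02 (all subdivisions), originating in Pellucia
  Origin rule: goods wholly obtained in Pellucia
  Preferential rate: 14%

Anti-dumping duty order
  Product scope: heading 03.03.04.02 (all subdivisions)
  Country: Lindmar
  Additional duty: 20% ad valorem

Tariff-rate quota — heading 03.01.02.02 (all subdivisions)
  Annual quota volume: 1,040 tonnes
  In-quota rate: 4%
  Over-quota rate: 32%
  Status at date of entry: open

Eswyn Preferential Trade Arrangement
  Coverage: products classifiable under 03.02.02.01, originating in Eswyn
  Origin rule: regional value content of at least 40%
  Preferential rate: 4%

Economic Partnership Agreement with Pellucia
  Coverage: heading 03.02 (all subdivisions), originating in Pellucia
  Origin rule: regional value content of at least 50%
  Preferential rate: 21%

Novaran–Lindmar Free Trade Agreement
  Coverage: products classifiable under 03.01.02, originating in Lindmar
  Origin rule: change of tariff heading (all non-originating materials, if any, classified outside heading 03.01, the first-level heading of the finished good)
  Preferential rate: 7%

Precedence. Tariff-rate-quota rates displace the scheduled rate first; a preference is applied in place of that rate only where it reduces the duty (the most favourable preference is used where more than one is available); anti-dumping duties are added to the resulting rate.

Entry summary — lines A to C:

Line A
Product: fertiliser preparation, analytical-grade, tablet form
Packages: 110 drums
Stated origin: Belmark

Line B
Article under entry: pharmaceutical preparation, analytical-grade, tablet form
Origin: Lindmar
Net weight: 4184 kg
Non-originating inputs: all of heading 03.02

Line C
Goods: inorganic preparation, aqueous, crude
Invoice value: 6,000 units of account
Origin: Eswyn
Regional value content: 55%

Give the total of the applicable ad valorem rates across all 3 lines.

20%

Line A: fertiliser → 03.04; tablet form → 03.04.04; analytical-grade → 03.04.04.01. Scheduled 10%. No special measure applies. → 10%.
Line B: pharmaceutical → 03.01; tablet form → 03.01.02; analytical-grade → 03.01.02.01. Scheduled 3%. Lindmar agreement on 03.01.02: CTH met → 7% available; preference 7% not lower than 3% → no reduction. → 3%.
Line C: inorganic → 03.03; aqueous → 03.03.03; crude → 03.03.03.01. Scheduled 7%. Eswyn agreement on 03.02.02.01: 03.03.03.01 not covered. → 7%.
Sum: 10% + 3% + 7% = 20%.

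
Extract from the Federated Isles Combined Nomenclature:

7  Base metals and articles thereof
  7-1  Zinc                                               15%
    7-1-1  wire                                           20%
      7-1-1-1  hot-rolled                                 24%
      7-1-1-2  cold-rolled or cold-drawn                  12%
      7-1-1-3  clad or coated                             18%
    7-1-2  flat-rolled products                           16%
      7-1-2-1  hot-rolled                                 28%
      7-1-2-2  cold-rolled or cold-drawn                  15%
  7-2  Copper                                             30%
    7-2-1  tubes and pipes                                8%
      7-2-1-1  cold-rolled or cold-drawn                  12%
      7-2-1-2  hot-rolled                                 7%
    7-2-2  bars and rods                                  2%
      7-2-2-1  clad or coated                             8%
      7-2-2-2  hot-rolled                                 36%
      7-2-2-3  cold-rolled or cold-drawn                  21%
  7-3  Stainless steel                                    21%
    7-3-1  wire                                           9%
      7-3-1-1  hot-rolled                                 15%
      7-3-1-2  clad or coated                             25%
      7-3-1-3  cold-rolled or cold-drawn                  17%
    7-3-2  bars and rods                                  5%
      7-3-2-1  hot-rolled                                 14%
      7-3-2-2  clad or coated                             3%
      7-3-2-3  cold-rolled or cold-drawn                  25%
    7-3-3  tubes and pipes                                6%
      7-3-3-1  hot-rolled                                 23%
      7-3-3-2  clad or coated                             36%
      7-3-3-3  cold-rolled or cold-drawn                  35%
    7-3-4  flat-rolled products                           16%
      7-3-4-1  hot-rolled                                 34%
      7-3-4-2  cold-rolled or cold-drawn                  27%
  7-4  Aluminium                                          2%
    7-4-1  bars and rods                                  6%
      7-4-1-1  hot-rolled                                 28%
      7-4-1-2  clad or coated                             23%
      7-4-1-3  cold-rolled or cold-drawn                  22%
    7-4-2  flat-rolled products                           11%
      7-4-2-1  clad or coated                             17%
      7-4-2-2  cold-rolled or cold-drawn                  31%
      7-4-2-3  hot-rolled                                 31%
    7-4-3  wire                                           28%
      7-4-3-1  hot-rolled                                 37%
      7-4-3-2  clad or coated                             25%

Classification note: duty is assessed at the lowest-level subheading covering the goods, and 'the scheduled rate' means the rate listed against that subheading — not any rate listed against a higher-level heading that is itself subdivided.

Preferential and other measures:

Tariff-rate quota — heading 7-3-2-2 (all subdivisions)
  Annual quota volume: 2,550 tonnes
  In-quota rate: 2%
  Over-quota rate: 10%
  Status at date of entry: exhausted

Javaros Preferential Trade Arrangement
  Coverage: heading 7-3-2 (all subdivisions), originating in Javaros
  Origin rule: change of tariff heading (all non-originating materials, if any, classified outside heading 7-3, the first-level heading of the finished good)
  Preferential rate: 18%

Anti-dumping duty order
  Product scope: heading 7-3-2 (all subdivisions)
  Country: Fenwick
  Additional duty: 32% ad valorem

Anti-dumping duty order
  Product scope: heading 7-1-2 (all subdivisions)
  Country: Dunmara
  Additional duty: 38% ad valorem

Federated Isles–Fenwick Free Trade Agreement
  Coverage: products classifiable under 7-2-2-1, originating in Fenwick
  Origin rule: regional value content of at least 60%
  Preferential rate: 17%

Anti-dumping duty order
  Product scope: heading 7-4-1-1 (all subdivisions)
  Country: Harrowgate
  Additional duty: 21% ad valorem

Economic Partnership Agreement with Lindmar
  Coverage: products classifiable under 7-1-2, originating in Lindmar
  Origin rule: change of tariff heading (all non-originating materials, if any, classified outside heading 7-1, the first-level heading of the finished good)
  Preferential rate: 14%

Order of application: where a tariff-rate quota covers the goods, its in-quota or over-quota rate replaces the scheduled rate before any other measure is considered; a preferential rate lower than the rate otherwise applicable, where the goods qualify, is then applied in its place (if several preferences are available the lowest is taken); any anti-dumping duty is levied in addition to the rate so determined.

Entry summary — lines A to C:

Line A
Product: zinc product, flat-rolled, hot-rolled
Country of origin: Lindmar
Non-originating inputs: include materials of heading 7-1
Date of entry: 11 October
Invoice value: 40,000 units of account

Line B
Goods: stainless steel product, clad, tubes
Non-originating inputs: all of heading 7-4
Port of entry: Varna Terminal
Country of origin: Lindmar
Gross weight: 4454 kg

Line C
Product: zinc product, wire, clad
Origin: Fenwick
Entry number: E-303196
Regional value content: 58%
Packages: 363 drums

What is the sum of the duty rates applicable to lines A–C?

Line A: zinc → 7-1; flat-rolled → 7-1-2; hot-rolled → 7-1-2-1. Scheduled 28%. Lindmar agreement on 7-1-2: CTH not met. → 28%.
Line B: stainless steel → 7-3; tubes → 7-3-3; clad → 7-3-3-2. Scheduled 36%. Lindmar agreement on 7-1-2: 7-3-3-2 not covered. → 36%.
Line C: zinc → 7-1; wire → 7-1-1; clad → 7-1-1-3. Scheduled 18%. Fenwick agreement on 7-2-2-1: 7-1-1-3 not covered. → 18%.
Sum: 28% + 36% + 18% = 82%.

82%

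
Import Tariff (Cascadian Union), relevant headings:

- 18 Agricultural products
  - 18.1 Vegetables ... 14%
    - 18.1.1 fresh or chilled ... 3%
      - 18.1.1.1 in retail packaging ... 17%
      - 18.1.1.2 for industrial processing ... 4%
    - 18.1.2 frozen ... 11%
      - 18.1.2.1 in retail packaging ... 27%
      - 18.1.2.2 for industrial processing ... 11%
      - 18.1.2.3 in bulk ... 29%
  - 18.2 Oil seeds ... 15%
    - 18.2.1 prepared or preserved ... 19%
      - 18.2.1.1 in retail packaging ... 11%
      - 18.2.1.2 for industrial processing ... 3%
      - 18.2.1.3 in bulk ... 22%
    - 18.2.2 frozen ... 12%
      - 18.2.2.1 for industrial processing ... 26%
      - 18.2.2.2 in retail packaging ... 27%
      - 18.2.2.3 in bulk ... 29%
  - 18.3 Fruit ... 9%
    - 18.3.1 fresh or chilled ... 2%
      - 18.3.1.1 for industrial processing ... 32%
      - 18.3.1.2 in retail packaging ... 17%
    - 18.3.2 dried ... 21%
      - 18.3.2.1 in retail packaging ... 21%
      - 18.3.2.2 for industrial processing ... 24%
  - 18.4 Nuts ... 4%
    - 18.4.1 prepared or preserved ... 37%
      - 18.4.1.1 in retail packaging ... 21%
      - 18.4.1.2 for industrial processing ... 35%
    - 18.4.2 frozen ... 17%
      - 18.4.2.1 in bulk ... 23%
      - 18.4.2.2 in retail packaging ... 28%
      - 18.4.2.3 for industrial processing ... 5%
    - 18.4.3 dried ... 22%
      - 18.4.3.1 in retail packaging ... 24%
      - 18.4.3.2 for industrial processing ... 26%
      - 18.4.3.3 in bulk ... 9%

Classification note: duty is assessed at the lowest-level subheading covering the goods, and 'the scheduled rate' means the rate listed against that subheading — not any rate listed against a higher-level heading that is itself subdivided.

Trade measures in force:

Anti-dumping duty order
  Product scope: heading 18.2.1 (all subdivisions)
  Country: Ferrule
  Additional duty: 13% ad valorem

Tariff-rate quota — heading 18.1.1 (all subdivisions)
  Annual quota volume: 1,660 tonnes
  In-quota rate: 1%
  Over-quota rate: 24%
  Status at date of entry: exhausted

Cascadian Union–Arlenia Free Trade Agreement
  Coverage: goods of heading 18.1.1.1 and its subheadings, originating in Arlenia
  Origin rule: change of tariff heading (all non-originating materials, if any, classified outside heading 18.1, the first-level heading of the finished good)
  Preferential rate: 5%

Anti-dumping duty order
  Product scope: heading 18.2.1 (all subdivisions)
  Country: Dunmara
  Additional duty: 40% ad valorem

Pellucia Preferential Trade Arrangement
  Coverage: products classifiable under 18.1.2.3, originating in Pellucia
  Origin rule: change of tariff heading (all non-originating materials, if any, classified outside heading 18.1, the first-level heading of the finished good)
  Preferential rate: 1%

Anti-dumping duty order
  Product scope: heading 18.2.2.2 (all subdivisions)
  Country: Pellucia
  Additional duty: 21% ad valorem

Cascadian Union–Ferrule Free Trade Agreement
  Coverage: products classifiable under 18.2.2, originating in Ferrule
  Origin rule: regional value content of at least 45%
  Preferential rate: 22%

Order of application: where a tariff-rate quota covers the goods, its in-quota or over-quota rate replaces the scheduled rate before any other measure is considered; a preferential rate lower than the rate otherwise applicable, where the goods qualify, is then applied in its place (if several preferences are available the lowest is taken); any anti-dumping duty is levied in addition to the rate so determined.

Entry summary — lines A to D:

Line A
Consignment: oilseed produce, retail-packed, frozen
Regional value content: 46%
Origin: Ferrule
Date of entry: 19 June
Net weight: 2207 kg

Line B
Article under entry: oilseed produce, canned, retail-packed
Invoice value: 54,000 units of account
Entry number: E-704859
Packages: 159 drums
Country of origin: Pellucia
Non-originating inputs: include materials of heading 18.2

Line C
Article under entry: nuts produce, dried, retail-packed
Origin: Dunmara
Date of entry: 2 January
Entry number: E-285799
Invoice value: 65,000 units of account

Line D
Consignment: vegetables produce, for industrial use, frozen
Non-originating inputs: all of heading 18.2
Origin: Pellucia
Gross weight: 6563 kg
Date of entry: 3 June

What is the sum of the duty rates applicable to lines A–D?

Line A: oilseed → 18.2; frozen → 18.2.2; retail-packed → 18.2.2.2. Scheduled 27%. Ferrule agreement on 18.2.2: RVC ≥ 45% → 22% available; preferential 22%. → 22%.
Line B: oilseed → 18.2; canned → 18.2.1; retail-packed → 18.2.1.1. Scheduled 11%. Pellucia agreement on 18.1.2.3: 18.2.1.1 not covered. → 11%.
Line C: nuts → 18.4; dried → 18.4.3; retail-packed → 18.4.3.1. Scheduled 24%. No special measure applies. → 24%.
Line D: vegetables → 18.1; frozen → 18.1.2; for industrial use → 18.1.2.2. Scheduled 11%. Pellucia agreement on 18.1.2.3: 18.1.2.2 not covered. → 11%.
Sum: 22% + 11% + 24% + 11% = 68%.

68%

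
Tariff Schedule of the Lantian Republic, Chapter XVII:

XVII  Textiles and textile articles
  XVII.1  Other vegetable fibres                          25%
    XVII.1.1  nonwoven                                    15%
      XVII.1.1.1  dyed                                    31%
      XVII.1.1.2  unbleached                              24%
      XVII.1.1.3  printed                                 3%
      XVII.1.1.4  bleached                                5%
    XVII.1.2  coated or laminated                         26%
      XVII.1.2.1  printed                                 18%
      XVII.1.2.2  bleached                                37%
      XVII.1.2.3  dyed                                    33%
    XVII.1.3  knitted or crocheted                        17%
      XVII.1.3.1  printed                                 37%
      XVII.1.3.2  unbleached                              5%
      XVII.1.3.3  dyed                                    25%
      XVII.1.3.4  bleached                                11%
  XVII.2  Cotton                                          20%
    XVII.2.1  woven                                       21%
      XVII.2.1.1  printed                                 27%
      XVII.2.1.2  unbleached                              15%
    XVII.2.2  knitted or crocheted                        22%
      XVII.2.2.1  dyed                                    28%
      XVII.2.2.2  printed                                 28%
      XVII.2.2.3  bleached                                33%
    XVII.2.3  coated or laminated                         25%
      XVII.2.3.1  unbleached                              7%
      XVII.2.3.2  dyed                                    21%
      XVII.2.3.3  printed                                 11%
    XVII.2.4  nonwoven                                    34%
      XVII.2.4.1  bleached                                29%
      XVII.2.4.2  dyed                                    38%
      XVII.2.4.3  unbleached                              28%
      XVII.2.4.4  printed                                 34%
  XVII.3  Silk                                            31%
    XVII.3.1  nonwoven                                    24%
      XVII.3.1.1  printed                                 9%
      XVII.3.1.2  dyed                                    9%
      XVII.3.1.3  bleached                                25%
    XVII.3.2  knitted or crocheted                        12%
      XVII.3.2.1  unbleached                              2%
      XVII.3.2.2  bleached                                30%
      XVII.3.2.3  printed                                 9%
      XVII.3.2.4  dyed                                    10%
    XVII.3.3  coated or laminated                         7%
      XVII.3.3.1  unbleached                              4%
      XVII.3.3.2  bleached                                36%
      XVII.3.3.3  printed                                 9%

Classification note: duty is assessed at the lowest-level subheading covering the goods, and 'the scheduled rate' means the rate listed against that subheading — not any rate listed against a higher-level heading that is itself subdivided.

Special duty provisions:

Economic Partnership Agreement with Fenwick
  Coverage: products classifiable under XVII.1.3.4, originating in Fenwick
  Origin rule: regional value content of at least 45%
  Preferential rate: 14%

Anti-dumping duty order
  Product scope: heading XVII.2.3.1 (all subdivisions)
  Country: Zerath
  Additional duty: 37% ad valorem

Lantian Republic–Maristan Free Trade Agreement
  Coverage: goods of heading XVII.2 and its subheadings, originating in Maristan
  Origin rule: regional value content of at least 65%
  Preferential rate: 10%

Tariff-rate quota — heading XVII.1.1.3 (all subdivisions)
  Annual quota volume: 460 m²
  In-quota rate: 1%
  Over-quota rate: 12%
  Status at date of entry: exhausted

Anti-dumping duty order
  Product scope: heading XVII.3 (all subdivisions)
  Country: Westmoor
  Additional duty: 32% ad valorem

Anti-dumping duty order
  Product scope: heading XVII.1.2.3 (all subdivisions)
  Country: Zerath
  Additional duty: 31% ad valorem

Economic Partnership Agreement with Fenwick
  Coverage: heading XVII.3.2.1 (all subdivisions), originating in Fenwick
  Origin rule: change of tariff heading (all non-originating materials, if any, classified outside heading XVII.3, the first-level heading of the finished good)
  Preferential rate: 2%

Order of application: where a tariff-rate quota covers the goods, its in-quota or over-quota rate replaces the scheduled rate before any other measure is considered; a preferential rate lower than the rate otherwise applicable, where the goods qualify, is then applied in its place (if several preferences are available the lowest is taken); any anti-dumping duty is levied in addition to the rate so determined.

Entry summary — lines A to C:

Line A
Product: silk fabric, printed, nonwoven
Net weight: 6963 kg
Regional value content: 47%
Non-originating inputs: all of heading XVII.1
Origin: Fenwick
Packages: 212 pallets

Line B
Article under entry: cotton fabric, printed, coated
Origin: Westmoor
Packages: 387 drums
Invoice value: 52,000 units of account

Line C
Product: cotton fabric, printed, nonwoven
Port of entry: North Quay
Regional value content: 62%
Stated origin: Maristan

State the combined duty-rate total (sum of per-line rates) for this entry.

Line A: silk → XVII.3; nonwoven → XVII.3.1; printed → XVII.3.1.1. Scheduled 9%. Fenwick agreement on XVII.1.3.4: XVII.3.1.1 not covered; Fenwick agreement on XVII.3.2.1: XVII.3.1.1 not covered. → 9%.
Line B: cotton → XVII.2; coated → XVII.2.3; printed → XVII.2.3.3. Scheduled 11%. No special measure applies. → 11%.
Line C: cotton → XVII.2; nonwoven → XVII.2.4; printed → XVII.2.4.4. Scheduled 34%. Maristan agreement on XVII.2: RVC < 65%. → 34%.
Sum: 9% + 11% + 34% = 54%.

54%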